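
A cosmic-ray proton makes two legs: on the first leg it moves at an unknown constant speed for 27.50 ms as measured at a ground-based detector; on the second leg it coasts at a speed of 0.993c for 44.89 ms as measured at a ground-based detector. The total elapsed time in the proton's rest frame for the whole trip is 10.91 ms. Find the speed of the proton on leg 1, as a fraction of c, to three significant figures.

Leg 1: speed unknown; τ_1 = 27.50/γ_1.
Leg 2: γ = 1/√(1 − 0.993²) = 1/√0.01395 = 8.466; τ_2 = 44.89/8.466 = 5.302 ms.
Total proper time: τ_1 + 5.302 = 10.91, so τ_1 = 10.91 − 5.302 = 5.608 ms.
γ_1 = 27.50/5.608 = 4.904; β = √(1 − 1/γ²) = √0.9584.

β = 0.979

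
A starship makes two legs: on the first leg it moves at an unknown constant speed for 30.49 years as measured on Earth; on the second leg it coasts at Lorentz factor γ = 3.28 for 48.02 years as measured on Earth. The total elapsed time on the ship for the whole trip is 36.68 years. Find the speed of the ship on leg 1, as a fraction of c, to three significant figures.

β = 0.691

Leg 1: speed unknown; τ_1 = 30.49/γ_1.
Leg 2: γ = 3.28; τ_2 = 48.02/3.280 = 14.64 years.
Total proper time: τ_1 + 14.64 = 36.68, so τ_1 = 36.68 − 14.64 = 22.04 years.
γ_1 = 30.49/22.04 = 1.383; β = √(1 − 1/γ²) = √0.4775.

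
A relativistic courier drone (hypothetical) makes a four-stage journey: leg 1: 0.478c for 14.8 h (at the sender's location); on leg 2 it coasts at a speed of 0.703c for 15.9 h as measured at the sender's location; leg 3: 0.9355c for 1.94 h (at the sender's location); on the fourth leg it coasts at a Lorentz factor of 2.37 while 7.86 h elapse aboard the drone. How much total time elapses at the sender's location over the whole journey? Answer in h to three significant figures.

Leg 1: 14.8 h is already measured at the sender's location.
Leg 2: 15.9 h is already measured at the sender's location.
Leg 3: 1.94 h is already measured at the sender's location.
Leg 4: γ = 2.37; Δt_4 = 2.370 × 7.86 = 18.63 h.
Total: 14.80 + 15.90 + 1.940 + 18.63 h.

Δt = 51.3 h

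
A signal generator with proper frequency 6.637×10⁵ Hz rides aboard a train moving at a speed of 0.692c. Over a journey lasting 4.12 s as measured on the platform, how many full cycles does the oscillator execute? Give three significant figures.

γ = 1/√(1 − 0.692²) = 1/√0.5211 = 1.385
The oscillator's own cycle count is N = f × τ where τ is the proper time on the train. τ = Δt/γ = 4.12/1.385 = 2.974 s = 2.974×10⁰ s.
N = 6.637×10⁵ × 2.974×10⁰ = 1.974×10⁶.

N = 1.97×10⁶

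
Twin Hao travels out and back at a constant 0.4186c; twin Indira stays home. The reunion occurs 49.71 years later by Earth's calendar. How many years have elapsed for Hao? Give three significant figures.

τ = 45.1 years

γ = 1/√(1 − 0.4186²) = 1/√0.8248 = 1.101
Hao's clock measures proper time along the trip: τ = Δt/γ = 49.71/1.101 years.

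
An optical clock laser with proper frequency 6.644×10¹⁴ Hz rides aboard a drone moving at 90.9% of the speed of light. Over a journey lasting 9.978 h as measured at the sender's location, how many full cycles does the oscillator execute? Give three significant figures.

β = 0.909; γ = 1/√(1 − 0.909²) = 1/√0.1737 = 2.399
The oscillator's own cycle count is N = f × τ where τ is the proper time aboard the drone. τ = Δt/γ = 9.978/2.399 = 4.159 h = 1.497×10⁴ s.
N = 6.644×10¹⁴ × 1.497×10⁴ = 9.947×10¹⁸.

N = 9.95×10¹⁸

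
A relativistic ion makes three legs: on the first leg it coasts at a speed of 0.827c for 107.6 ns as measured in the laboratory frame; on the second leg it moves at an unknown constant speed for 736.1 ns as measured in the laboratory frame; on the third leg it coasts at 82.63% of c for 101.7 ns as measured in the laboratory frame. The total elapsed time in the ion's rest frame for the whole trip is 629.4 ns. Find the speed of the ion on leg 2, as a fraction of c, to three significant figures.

β = 0.719

Leg 1: γ = 1/√(1 − 0.827²) = 1/√0.3161 = 1.779; τ_1 = 107.6/1.779 = 60.49 ns.
Leg 2: speed unknown; τ_2 = 736.1/γ_2.
Leg 3: β = 0.8263; γ = 1/√(1 − 0.8263²) = 1/√0.3172 = 1.775; τ_3 = 101.7/1.775 = 57.28 ns.
Total proper time: 60.49 + τ_2 + 57.28 = 629.4, so τ_2 = 629.4 − 117.8 = 511.6 ns.
γ_2 = 736.1/511.6 = 1.439; β = √(1 − 1/γ²) = √0.5169.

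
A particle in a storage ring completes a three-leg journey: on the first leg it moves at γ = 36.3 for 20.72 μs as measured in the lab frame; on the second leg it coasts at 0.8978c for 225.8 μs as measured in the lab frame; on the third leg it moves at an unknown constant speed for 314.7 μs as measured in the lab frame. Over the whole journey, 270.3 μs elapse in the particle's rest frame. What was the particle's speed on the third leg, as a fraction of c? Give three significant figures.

Leg 1: γ = 36.3; τ_1 = 20.72/36.30 = 0.5708 μs.
Leg 2: γ = 1/√(1 − 0.8978²) = 1/√0.1940 = 2.271; τ_2 = 225.8/2.271 = 99.44 μs.
Leg 3: speed unknown; τ_3 = 314.7/γ_3.
Total proper time: 0.5708 + 99.44 + τ_3 = 270.3, so τ_3 = 270.3 − 100.0 = 170.3 μs.
γ_3 = 314.7/170.3 = 1.848; β = √(1 − 1/γ²) = √0.7072.

β = 0.841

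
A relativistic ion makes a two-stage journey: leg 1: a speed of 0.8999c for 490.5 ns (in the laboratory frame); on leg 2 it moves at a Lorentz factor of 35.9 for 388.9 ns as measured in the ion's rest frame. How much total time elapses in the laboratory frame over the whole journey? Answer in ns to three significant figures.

Leg 1: 490.5 ns is already measured in the laboratory frame.
Leg 2: γ = 35.9; Δt_2 = 35.90 × 388.9 = 1.396×10⁴ ns.
Total: 490.5 + 1.396×10⁴ ns.

Δt = 1.45×10⁴ ns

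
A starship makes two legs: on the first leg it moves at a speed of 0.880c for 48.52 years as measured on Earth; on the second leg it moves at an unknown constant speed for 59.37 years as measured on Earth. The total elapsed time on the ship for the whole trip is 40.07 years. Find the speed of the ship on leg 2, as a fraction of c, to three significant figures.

Leg 1: γ = 1/√(1 − 0.880²) = 1/√0.2256 = 2.105; τ_1 = 48.52/2.105 = 23.05 years.
Leg 2: speed unknown; τ_2 = 59.37/γ_2.
Total proper time: 23.05 + τ_2 = 40.07, so τ_2 = 40.07 − 23.05 = 17.02 years.
γ_2 = 59.37/17.02 = 3.487; β = √(1 − 1/γ²) = √0.9178.

β = 0.958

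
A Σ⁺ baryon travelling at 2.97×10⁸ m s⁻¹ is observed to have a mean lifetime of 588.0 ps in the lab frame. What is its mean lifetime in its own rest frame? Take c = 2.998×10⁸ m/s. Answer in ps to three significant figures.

β = 2.97×10⁸/2.998×10⁸ = 0.9907; γ = 1/√(1 − 0.9907²) = 7.334
The lab-frame lifetime is the dilated interval; the proper lifetime is τ₀ = Δt/γ = 588.0/7.334 ps.

τ₀ = 80.2 ps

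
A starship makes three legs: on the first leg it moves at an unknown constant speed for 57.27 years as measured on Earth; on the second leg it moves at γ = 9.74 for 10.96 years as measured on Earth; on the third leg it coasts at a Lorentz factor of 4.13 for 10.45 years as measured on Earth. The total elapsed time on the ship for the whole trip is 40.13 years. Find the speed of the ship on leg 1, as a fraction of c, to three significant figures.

β = 0.771

Leg 1: speed unknown; τ_1 = 57.27/γ_1.
Leg 2: γ = 9.74; τ_2 = 10.96/9.740 = 1.125 years.
Leg 3: γ = 4.13; τ_3 = 10.45/4.130 = 2.530 years.
Total proper time: τ_1 + 1.125 + 2.530 = 40.13, so τ_1 = 40.13 − 3.656 = 36.47 years.
γ_1 = 57.27/36.47 = 1.570; β = √(1 − 1/γ²) = √0.5944.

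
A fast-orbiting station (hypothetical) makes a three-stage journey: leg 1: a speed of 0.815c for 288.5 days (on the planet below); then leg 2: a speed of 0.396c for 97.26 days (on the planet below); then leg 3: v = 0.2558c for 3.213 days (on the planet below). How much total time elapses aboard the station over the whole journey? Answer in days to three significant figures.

τ = 260 days

Leg 1: γ = 1/√(1 − 0.815²) = 1/√0.3358 = 1.726; τ_1 = 288.5/1.726 = 167.2 days.
Leg 2: γ = 1/√(1 − 0.396²) = 1/√0.8432 = 1.089; τ_2 = 97.26/1.089 = 89.31 days.
Leg 3: γ = 1/√(1 − 0.2558²) = 1/√0.9346 = 1.034; τ_3 = 3.213/1.034 = 3.106 days.
Total: 167.2 + 89.31 + 3.106 days.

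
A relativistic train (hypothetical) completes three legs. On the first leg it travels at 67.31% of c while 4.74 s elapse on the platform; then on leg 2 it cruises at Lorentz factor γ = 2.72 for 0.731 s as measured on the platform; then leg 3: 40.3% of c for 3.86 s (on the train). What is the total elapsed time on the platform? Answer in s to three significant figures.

Leg 1: 4.74 s is already measured on the platform.
Leg 2: 0.731 s is already measured on the platform.
Leg 3: β = 0.403; γ = 1/√(1 − 0.403²) = 1/√0.8376 = 1.093; Δt_3 = 1.093 × 3.86 = 4.218 s.
Total: 4.740 + 0.7310 + 4.218 s.

Δt = 9.69 s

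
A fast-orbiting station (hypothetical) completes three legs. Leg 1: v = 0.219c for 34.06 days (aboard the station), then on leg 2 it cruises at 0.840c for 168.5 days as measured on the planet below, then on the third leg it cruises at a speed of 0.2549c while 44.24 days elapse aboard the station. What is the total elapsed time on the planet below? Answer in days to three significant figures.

Δt = 249 days

Leg 1: γ = 1/√(1 − 0.219²) = 1/√0.9520 = 1.025; Δt_1 = 1.025 × 34.06 = 34.91 days.
Leg 2: 168.5 days is already measured on the planet below.
Leg 3: γ = 1/√(1 − 0.2549²) = 1/√0.9350 = 1.034; Δt_3 = 1.034 × 44.24 = 45.75 days.
Total: 34.91 + 168.5 + 45.75 days.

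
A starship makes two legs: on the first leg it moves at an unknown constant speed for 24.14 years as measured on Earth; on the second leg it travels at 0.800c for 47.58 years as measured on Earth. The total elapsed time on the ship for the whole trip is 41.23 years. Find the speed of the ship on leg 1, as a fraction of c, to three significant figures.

Leg 1: speed unknown; τ_1 = 24.14/γ_1.
Leg 2: γ = 1/√(1 − 0.800²) = 5/3 ≈ 1.667; τ_2 = 47.58/1.667 = 28.55 years.
Total proper time: τ_1 + 28.55 = 41.23, so τ_1 = 41.23 − 28.55 = 12.68 years.
γ_1 = 24.14/12.68 = 1.903; β = √(1 − 1/γ²) = √0.7240.

β = 0.851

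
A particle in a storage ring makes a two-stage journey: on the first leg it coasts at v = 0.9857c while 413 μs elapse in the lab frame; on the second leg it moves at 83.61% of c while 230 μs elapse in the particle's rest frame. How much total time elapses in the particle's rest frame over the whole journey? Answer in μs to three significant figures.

Leg 1: γ = 1/√(1 − 0.9857²) = 1/√0.02840 = 5.934; τ_1 = 413/5.934 = 69.59 μs.
Leg 2: 230 μs is already measured in the particle's rest frame.
Total: 69.59 + 230.0 μs.

τ = 300 μs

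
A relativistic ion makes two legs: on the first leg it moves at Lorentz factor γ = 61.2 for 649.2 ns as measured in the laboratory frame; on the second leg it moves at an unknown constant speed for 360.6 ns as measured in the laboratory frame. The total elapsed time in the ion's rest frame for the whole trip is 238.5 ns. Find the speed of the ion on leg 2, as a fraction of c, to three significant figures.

β = 0.775

Leg 1: γ = 61.2; τ_1 = 649.2/61.20 = 10.61 ns.
Leg 2: speed unknown; τ_2 = 360.6/γ_2.
Total proper time: 10.61 + τ_2 = 238.5, so τ_2 = 238.5 − 10.61 = 227.9 ns.
γ_2 = 360.6/227.9 = 1.582; β = √(1 − 1/γ²) = √0.6006.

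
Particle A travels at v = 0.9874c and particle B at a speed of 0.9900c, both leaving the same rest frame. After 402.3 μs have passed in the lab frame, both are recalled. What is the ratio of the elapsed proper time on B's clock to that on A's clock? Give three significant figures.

A: γ = 1/√(1 − 0.9874²) = 1/√0.02504 = 6.319. B: γ = 1/√(1 − 0.9900²) = 1/√0.01990 = 7.089.
τ_A/τ_B = γ_B/γ_A = 7.089/6.319 = 1.122, so τ_B/τ_A = 0.8915.

τ_B/τ_A = 0.891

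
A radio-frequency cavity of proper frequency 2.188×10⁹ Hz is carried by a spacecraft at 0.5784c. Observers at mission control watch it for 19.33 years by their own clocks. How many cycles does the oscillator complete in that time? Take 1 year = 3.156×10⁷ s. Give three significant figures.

γ = 1/√(1 − 0.5784²) = 1/√0.6655 = 1.226
During 19.33 years of lab time, the oscillator's proper time advances by τ = Δt/γ = 19.33/1.226 = 15.77 years = 4.977×10⁸ s.
N = f × τ = 2.188×10⁹ × 4.977×10⁸ = 1.089×10¹⁸.

N = 1.09×10¹⁸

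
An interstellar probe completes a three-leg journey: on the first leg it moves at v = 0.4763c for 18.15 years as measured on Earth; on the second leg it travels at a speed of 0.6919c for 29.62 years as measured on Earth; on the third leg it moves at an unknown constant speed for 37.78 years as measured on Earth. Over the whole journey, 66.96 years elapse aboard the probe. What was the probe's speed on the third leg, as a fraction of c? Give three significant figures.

Leg 1: γ = 1/√(1 − 0.4763²) = 1/√0.7731 = 1.137; τ_1 = 18.15/1.137 = 15.96 years.
Leg 2: γ = 1/√(1 − 0.6919²) = 1/√0.5213 = 1.385; τ_2 = 29.62/1.385 = 21.39 years.
Leg 3: speed unknown; τ_3 = 37.78/γ_3.
Total proper time: 15.96 + 21.39 + τ_3 = 66.96, so τ_3 = 66.96 − 37.34 = 29.62 years.
γ_3 = 37.78/29.62 = 1.276; β = √(1 − 1/γ²) = √0.3855.

β = 0.621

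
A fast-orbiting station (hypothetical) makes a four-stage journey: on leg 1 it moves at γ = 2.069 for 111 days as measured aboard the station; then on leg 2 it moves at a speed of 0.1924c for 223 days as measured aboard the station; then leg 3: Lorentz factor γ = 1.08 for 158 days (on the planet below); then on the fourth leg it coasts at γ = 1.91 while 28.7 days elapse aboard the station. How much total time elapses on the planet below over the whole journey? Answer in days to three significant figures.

Δt = 670 days

Leg 1: γ = 2.069; Δt_1 = 2.069 × 111 = 229.7 days.
Leg 2: γ = 1/√(1 − 0.1924²) = 1/√0.9630 = 1.019; Δt_2 = 1.019 × 223 = 227.2 days.
Leg 3: 158 days is already measured on the planet below.
Leg 4: γ = 1.91; Δt_4 = 1.910 × 28.7 = 54.82 days.
Total: 229.7 + 227.2 + 158.0 + 54.82 days.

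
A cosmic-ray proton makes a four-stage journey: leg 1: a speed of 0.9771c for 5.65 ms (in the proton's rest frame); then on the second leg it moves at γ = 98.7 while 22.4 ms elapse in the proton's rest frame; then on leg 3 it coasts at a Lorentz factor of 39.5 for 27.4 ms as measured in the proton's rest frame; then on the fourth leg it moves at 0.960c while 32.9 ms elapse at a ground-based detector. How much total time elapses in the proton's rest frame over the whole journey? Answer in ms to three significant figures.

τ = 64.7 ms

Leg 1: 5.65 ms is already measured in the proton's rest frame.
Leg 2: 22.4 ms is already measured in the proton's rest frame.
Leg 3: 27.4 ms is already measured in the proton's rest frame.
Leg 4: γ = 1/√(1 − 0.960²) = 25/7 ≈ 3.571; τ_4 = 32.9/3.571 = 9.212 ms.
Total: 5.650 + 22.40 + 27.40 + 9.212 ms.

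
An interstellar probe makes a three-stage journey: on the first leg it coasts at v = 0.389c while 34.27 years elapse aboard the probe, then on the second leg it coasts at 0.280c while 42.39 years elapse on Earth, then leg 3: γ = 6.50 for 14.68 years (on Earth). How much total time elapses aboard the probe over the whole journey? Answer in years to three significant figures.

Leg 1: 34.27 years is already measured aboard the probe.
Leg 2: γ = 1/√(1 − 0.280²) = 25/24 ≈ 1.042; τ_2 = 42.39/1.042 = 40.69 years.
Leg 3: γ = 6.50; τ_3 = 14.68/6.500 = 2.258 years.
Total: 34.27 + 40.69 + 2.258 years.

τ = 77.2 years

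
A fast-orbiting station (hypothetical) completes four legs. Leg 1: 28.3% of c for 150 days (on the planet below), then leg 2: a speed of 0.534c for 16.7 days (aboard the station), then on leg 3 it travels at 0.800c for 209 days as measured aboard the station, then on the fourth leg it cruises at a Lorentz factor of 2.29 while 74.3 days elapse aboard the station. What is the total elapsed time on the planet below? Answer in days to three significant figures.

Leg 1: 150 days is already measured on the planet below.
Leg 2: γ = 1/√(1 − 0.534²) = 1/√0.7148 = 1.183; Δt_2 = 1.183 × 16.7 = 19.75 days.
Leg 3: γ = 1/√(1 − 0.800²) = 5/3 ≈ 1.667; Δt_3 = 1.667 × 209 = 348.3 days.
Leg 4: γ = 2.29; Δt_4 = 2.290 × 74.3 = 170.1 days.
Total: 150.0 + 19.75 + 348.3 + 170.1 days.

Δt = 688 days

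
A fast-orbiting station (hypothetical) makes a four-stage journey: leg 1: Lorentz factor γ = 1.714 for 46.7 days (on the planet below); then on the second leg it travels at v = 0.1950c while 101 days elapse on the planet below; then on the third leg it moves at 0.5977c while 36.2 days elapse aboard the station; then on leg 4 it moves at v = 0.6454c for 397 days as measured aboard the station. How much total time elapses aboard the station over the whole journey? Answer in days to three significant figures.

τ = 560 days

Leg 1: γ = 1.714; τ_1 = 46.7/1.714 = 27.25 days.
Leg 2: γ = 1/√(1 − 0.1950²) = 1/√0.9620 = 1.020; τ_2 = 101/1.020 = 99.06 days.
Leg 3: 36.2 days is already measured aboard the station.
Leg 4: 397 days is already measured aboard the station.
Total: 27.25 + 99.06 + 36.20 + 397.0 days.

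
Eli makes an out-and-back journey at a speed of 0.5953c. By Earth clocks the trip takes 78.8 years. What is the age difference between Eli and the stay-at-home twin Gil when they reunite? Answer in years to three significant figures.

Δt − τ = 15.5 years

γ = 1/√(1 − 0.5953²) = 1/√0.6456 = 1.245
Eli's elapsed proper time: τ = 78.8/1.245 = 63.32 years.
Age gap = Δt − τ = 78.8 − 63.32 years.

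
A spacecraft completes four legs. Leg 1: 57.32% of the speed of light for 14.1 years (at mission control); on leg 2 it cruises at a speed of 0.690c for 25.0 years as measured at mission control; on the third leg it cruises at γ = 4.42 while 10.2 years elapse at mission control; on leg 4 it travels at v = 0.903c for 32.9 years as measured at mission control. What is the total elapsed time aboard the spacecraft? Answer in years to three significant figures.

τ = 46.1 years

Leg 1: β = 0.5732; γ = 1/√(1 − 0.5732²) = 1/√0.6714 = 1.220; τ_1 = 14.1/1.220 = 11.55 years.
Leg 2: γ = 1/√(1 − 0.690²) = 1/√0.5239 = 1.382; τ_2 = 25.0/1.382 = 18.10 years.
Leg 3: γ = 4.42; τ_3 = 10.2/4.420 = 2.308 years.
Leg 4: γ = 1/√(1 − 0.903²) = 1/√0.1846 = 2.328; τ_4 = 32.9/2.328 = 14.14 years.
Total: 11.55 + 18.10 + 2.308 + 14.14 years.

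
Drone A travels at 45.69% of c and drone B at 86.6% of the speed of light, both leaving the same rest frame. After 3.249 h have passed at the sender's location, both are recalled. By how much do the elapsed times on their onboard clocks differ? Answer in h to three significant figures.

|τ_A − τ_B| = 1.27 h

A: β = 0.4569; γ = 1/√(1 − 0.4569²) = 1/√0.7912 = 1.124; τ_A = 3.249/1.124 = 2.890 h.
B: β = 0.866; γ = 1/√(1 − 0.866²) = 1/√0.2500 = 2.000; τ_B = 3.249/2.000 = 1.625 h.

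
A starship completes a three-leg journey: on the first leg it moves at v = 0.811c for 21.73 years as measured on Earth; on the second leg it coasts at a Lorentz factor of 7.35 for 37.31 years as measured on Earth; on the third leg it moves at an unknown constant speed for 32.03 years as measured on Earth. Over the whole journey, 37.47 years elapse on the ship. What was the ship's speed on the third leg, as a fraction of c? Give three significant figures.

β = 0.789

Leg 1: γ = 1/√(1 − 0.811²) = 1/√0.3423 = 1.709; τ_1 = 21.73/1.709 = 12.71 years.
Leg 2: γ = 7.35; τ_2 = 37.31/7.350 = 5.076 years.
Leg 3: speed unknown; τ_3 = 32.03/γ_3.
Total proper time: 12.71 + 5.076 + τ_3 = 37.47, so τ_3 = 37.47 − 17.79 = 19.68 years.
γ_3 = 32.03/19.68 = 1.627; β = √(1 − 1/γ²) = √0.6225.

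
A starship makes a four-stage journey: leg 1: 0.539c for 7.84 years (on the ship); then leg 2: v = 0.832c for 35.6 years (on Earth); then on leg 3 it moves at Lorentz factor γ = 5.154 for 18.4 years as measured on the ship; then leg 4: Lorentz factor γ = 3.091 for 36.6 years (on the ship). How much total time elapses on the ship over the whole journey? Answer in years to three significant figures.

τ = 82.6 years

Leg 1: 7.84 years is already measured on the ship.
Leg 2: γ = 1/√(1 − 0.832²) = 1/√0.3078 = 1.803; τ_2 = 35.6/1.803 = 19.75 years.
Leg 3: 18.4 years is already measured on the ship.
Leg 4: 36.6 years is already measured on the ship.
Total: 7.840 + 19.75 + 18.40 + 36.60 years.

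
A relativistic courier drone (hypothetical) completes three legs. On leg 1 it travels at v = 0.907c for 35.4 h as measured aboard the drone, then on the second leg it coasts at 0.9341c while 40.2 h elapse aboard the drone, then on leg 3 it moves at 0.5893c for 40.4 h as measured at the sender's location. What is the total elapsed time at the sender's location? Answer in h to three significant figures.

Δt = 237 h

Leg 1: γ = 1/√(1 − 0.907²) = 1/√0.1774 = 2.375; Δt_1 = 2.375 × 35.4 = 84.06 h.
Leg 2: γ = 1/√(1 − 0.9341²) = 1/√0.1275 = 2.801; Δt_2 = 2.801 × 40.2 = 112.6 h.
Leg 3: 40.4 h is already measured at the sender's location.
Total: 84.06 + 112.6 + 40.40 h.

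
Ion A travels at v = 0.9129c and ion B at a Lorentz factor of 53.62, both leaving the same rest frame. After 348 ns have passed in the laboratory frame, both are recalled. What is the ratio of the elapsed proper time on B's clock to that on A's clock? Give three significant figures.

τ_B/τ_A = 0.0457

A: γ = 1/√(1 − 0.9129²) = 1/√0.1666 = 2.450. B: γ = 53.62.
τ_A/τ_B = γ_B/γ_A = 53.62/2.450 = 21.89, so τ_B/τ_A = 0.04569.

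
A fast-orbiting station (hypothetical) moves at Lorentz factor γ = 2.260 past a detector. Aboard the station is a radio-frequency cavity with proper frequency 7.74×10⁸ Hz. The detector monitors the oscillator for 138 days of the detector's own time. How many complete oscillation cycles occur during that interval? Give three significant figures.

N = 4.08×10¹⁵

γ = 2.260
During 138 days of lab time, the oscillator's proper time advances by τ = Δt/γ = 138/2.260 = 61.06 days = 5.276×10⁶ s.
N = f × τ = 7.74×10⁸ × 5.276×10⁶ = 4.083×10¹⁵.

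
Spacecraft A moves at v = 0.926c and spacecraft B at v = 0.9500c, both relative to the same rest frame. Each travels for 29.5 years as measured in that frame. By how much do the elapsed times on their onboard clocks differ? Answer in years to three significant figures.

|τ_A − τ_B| = 1.93 years

A: γ = 1/√(1 − 0.926²) = 1/√0.1425 = 2.649; τ_A = 29.5/2.649 = 11.14 years.
B: γ = 1/√(1 − 0.9500²) = 1/√0.09750 = 3.203; τ_B = 29.5/3.203 = 9.211 years.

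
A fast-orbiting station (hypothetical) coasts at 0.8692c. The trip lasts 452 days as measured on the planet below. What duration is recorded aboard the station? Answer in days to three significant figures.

γ = 1/√(1 − 0.8692²) = 1/√0.2445 = 2.022
The interval measured on the planet below is the dilated one; the clock aboard the station measures the proper time τ = Δt/γ = 452/2.022 days.

τ = 223 days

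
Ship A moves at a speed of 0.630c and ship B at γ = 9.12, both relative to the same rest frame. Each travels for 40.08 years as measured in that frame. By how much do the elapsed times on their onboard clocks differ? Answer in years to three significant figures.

A: γ = 1/√(1 − 0.630²) = 1/√0.6031 = 1.288; τ_A = 40.08/1.288 = 31.13 years.
B: γ = 9.12; τ_B = 40.08/9.120 = 4.395 years.

|τ_A − τ_B| = 26.7 years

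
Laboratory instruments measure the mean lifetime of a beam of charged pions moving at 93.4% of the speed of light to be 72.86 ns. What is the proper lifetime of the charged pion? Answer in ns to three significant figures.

β = 0.934; γ = 1/√(1 − 0.934²) = 1/√0.1276 = 2.799
The lab-frame lifetime is the dilated interval; the proper lifetime is τ₀ = Δt/γ = 72.86/2.799 ns.

τ₀ = 26.0 ns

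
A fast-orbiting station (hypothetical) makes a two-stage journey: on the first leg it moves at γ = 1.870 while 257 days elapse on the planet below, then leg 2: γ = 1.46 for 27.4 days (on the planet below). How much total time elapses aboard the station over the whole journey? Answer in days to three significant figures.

τ = 156 days

Leg 1: γ = 1.870; τ_1 = 257/1.870 = 137.4 days.
Leg 2: γ = 1.46; τ_2 = 27.4/1.460 = 18.77 days.
Total: 137.4 + 18.77 days.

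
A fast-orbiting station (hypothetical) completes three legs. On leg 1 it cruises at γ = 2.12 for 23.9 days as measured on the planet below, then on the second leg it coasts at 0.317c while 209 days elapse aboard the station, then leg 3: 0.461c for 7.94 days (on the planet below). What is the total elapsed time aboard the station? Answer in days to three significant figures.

τ = 227 days

Leg 1: γ = 2.12; τ_1 = 23.9/2.120 = 11.27 days.
Leg 2: 209 days is already measured aboard the station.
Leg 3: γ = 1/√(1 − 0.461²) = 1/√0.7875 = 1.127; τ_3 = 7.94/1.127 = 7.046 days.
Total: 11.27 + 209.0 + 7.046 days.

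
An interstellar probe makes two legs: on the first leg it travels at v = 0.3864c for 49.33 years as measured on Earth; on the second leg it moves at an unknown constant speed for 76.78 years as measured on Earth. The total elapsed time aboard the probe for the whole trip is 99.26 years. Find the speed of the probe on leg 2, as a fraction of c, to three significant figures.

Leg 1: γ = 1/√(1 − 0.3864²) = 1/√0.8507 = 1.084; τ_1 = 49.33/1.084 = 45.50 years.
Leg 2: speed unknown; τ_2 = 76.78/γ_2.
Total proper time: 45.50 + τ_2 = 99.26, so τ_2 = 99.26 − 45.50 = 53.76 years.
γ_2 = 76.78/53.76 = 1.428; β = √(1 − 1/γ²) = √0.5097.

β = 0.714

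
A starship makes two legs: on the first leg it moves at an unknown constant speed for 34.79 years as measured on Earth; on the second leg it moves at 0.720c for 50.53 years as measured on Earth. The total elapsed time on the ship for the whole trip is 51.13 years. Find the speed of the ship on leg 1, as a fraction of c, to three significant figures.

β = 0.887

Leg 1: speed unknown; τ_1 = 34.79/γ_1.
Leg 2: γ = 1/√(1 − 0.720²) = 1/√0.4816 = 1.441; τ_2 = 50.53/1.441 = 35.07 years.
Total proper time: τ_1 + 35.07 = 51.13, so τ_1 = 51.13 − 35.07 = 16.06 years.
γ_1 = 34.79/16.06 = 2.166; β = √(1 − 1/γ²) = √0.7868.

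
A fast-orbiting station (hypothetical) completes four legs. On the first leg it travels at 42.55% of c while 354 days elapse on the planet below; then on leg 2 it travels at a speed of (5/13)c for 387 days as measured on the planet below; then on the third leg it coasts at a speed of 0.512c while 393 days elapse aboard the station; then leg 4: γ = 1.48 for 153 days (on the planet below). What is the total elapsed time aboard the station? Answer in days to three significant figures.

τ = 1170 days

Leg 1: β = 0.4255; γ = 1/√(1 − 0.4255²) = 1/√0.8189 = 1.105; τ_1 = 354/1.105 = 320.4 days.
Leg 2: γ = 1/√(1 − (5/13)²) = 13/12 ≈ 1.083; τ_2 = 387/1.083 = 357.2 days.
Leg 3: 393 days is already measured aboard the station.
Leg 4: γ = 1.48; τ_4 = 153/1.480 = 103.4 days.
Total: 320.4 + 357.2 + 393.0 + 103.4 days.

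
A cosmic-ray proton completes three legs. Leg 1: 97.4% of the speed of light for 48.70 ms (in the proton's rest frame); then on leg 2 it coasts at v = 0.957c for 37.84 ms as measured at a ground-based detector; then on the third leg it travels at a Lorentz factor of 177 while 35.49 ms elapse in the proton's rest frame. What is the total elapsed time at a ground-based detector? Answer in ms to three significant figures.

Leg 1: β = 0.974; γ = 1/√(1 − 0.974²) = 1/√0.05132 = 4.414; Δt_1 = 4.414 × 48.70 = 215.0 ms.
Leg 2: 37.84 ms is already measured at a ground-based detector.
Leg 3: γ = 177; Δt_3 = 177.0 × 35.49 = 6282 ms.
Total: 215.0 + 37.84 + 6282 ms.

Δt = 6530 ms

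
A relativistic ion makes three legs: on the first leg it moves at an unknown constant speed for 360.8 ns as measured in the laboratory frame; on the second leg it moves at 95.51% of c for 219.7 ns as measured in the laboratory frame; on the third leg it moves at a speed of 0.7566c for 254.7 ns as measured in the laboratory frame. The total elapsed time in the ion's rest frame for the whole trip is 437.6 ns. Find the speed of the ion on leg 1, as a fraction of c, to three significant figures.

β = 0.821

Leg 1: speed unknown; τ_1 = 360.8/γ_1.
Leg 2: β = 0.9551; γ = 1/√(1 − 0.9551²) = 1/√0.08778 = 3.375; τ_2 = 219.7/3.375 = 65.09 ns.
Leg 3: γ = 1/√(1 − 0.7566²) = 1/√0.4276 = 1.529; τ_3 = 254.7/1.529 = 166.5 ns.
Total proper time: τ_1 + 65.09 + 166.5 = 437.6, so τ_1 = 437.6 − 231.6 = 206.0 ns.
γ_1 = 360.8/206.0 = 1.752; β = √(1 − 1/γ²) = √0.6741.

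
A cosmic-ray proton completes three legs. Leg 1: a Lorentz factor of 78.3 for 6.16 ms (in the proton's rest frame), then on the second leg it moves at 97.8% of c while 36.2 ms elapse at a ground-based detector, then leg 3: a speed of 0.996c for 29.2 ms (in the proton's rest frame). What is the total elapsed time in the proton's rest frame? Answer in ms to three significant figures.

τ = 42.9 ms

Leg 1: 6.16 ms is already measured in the proton's rest frame.
Leg 2: β = 0.978; γ = 1/√(1 − 0.978²) = 1/√0.04352 = 4.794; τ_2 = 36.2/4.794 = 7.551 ms.
Leg 3: 29.2 ms is already measured in the proton's rest frame.
Total: 6.160 + 7.551 + 29.20 ms.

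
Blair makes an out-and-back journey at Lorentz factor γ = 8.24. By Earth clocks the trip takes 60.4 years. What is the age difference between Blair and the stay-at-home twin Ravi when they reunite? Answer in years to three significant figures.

Δt − τ = 53.1 years

γ = 8.24
Blair's elapsed proper time: τ = 60.4/8.240 = 7.330 years.
Age gap = Δt − τ = 60.4 − 7.330 years.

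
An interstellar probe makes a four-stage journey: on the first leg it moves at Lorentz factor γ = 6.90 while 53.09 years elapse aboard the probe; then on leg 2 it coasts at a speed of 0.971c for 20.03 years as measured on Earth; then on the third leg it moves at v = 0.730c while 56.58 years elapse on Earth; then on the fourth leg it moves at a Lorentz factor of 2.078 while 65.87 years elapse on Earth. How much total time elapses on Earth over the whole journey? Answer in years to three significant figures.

Leg 1: γ = 6.90; Δt_1 = 6.900 × 53.09 = 366.3 years.
Leg 2: 20.03 years is already measured on Earth.
Leg 3: 56.58 years is already measured on Earth.
Leg 4: 65.87 years is already measured on Earth.
Total: 366.3 + 20.03 + 56.58 + 65.87 years.

Δt = 509 years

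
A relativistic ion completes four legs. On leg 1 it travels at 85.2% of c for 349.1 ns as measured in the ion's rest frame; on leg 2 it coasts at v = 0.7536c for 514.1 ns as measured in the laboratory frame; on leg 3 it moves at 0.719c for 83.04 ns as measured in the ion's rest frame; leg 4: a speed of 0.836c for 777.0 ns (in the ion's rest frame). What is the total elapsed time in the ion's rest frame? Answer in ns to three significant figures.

τ = 1550 ns

Leg 1: 349.1 ns is already measured in the ion's rest frame.
Leg 2: γ = 1/√(1 − 0.7536²) = 1/√0.4321 = 1.521; τ_2 = 514.1/1.521 = 337.9 ns.
Leg 3: 83.04 ns is already measured in the ion's rest frame.
Leg 4: 777.0 ns is already measured in the ion's rest frame.
Total: 349.1 + 337.9 + 83.04 + 777.0 ns.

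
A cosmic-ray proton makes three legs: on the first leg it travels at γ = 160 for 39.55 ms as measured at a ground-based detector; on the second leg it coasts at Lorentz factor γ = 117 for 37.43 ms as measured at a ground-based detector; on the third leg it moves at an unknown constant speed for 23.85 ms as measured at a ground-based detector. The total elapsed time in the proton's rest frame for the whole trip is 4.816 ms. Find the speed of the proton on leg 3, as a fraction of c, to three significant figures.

Leg 1: γ = 160; τ_1 = 39.55/160.0 = 0.2472 ms.
Leg 2: γ = 117; τ_2 = 37.43/117.0 = 0.3199 ms.
Leg 3: speed unknown; τ_3 = 23.85/γ_3.
Total proper time: 0.2472 + 0.3199 + τ_3 = 4.816, so τ_3 = 4.816 − 0.5671 = 4.249 ms.
γ_3 = 23.85/4.249 = 5.613; β = √(1 − 1/γ²) = √0.9683.

β = 0.984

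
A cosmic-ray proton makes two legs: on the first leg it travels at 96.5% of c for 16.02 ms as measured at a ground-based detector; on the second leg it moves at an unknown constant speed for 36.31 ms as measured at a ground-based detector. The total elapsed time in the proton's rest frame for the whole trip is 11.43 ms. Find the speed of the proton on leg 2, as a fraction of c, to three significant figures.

β = 0.980

Leg 1: β = 0.965; γ = 1/√(1 − 0.965²) = 1/√0.06878 = 3.813; τ_1 = 16.02/3.813 = 4.201 ms.
Leg 2: speed unknown; τ_2 = 36.31/γ_2.
Total proper time: 4.201 + τ_2 = 11.43, so τ_2 = 11.43 − 4.201 = 7.229 ms.
γ_2 = 36.31/7.229 = 5.023; β = √(1 − 1/γ²) = √0.9604.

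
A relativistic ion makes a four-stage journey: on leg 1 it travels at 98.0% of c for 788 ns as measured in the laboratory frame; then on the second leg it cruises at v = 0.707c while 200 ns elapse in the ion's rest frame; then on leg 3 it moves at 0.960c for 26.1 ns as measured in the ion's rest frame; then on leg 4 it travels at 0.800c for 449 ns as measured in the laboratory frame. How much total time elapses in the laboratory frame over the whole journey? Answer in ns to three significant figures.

Leg 1: 788 ns is already measured in the laboratory frame.
Leg 2: γ = 1/√(1 − 0.707²) = 1/√0.5002 = 1.414; Δt_2 = 1.414 × 200 = 282.8 ns.
Leg 3: γ = 1/√(1 − 0.960²) = 25/7 ≈ 3.571; Δt_3 = 3.571 × 26.1 = 93.21 ns.
Leg 4: 449 ns is already measured in the laboratory frame.
Total: 788.0 + 282.8 + 93.21 + 449.0 ns.

Δt = 1610 ns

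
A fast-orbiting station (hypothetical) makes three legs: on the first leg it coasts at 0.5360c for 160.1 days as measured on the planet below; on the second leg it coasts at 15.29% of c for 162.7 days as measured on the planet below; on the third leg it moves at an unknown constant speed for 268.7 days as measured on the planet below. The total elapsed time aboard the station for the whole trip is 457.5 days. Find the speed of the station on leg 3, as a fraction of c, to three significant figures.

Leg 1: γ = 1/√(1 − 0.5360²) = 1/√0.7127 = 1.185; τ_1 = 160.1/1.185 = 135.2 days.
Leg 2: β = 0.1529; γ = 1/√(1 − 0.1529²) = 1/√0.9766 = 1.012; τ_2 = 162.7/1.012 = 160.8 days.
Leg 3: speed unknown; τ_3 = 268.7/γ_3.
Total proper time: 135.2 + 160.8 + τ_3 = 457.5, so τ_3 = 457.5 − 295.9 = 161.6 days.
γ_3 = 268.7/161.6 = 1.663; β = √(1 − 1/γ²) = √0.6385.

β = 0.799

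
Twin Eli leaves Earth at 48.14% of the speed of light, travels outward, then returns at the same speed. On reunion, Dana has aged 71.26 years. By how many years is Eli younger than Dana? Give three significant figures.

Δt − τ = 8.80 years

β = 0.4814; γ = 1/√(1 − 0.4814²) = 1/√0.7683 = 1.141
Eli's elapsed proper time: τ = 71.26/1.141 = 62.46 years.
Age gap = Δt − τ = 71.26 − 62.46 years.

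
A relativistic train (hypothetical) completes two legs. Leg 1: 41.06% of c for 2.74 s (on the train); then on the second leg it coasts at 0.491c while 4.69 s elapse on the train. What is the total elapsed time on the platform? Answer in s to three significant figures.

Δt = 8.39 s

Leg 1: β = 0.4106; γ = 1/√(1 − 0.4106²) = 1/√0.8314 = 1.097; Δt_1 = 1.097 × 2.74 = 3.005 s.
Leg 2: γ = 1/√(1 − 0.491²) = 1/√0.7589 = 1.148; Δt_2 = 1.148 × 4.69 = 5.384 s.
Total: 3.005 + 5.384 s.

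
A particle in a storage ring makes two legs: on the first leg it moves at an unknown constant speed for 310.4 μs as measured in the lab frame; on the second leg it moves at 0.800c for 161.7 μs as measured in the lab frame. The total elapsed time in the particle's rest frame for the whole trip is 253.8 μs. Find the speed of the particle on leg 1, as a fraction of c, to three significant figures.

Leg 1: speed unknown; τ_1 = 310.4/γ_1.
Leg 2: γ = 1/√(1 − 0.800²) = 5/3 ≈ 1.667; τ_2 = 161.7/1.667 = 97.02 μs.
Total proper time: τ_1 + 97.02 = 253.8, so τ_1 = 253.8 − 97.02 = 156.8 μs.
γ_1 = 310.4/156.8 = 1.980; β = √(1 − 1/γ²) = √0.7449.

β = 0.863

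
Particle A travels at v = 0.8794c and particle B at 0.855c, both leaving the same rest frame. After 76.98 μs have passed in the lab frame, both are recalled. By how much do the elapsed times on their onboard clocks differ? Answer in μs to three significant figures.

A: γ = 1/√(1 − 0.8794²) = 1/√0.2267 = 2.100; τ_A = 76.98/2.100 = 36.65 μs.
B: γ = 1/√(1 − 0.855²) = 1/√0.2690 = 1.928; τ_B = 76.98/1.928 = 39.92 μs.

|τ_A − τ_B| = 3.28 μs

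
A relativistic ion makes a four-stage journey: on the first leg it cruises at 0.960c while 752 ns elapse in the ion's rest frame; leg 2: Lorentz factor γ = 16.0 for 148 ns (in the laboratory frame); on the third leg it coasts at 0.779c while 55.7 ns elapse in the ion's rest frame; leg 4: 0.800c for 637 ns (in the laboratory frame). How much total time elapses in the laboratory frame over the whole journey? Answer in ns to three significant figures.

Leg 1: γ = 1/√(1 − 0.960²) = 25/7 ≈ 3.571; Δt_1 = 3.571 × 752 = 2686 ns.
Leg 2: 148 ns is already measured in the laboratory frame.
Leg 3: γ = 1/√(1 − 0.779²) = 1/√0.3932 = 1.595; Δt_3 = 1.595 × 55.7 = 88.83 ns.
Leg 4: 637 ns is already measured in the laboratory frame.
Total: 2686 + 148.0 + 88.83 + 637.0 ns.

Δt = 3560 ns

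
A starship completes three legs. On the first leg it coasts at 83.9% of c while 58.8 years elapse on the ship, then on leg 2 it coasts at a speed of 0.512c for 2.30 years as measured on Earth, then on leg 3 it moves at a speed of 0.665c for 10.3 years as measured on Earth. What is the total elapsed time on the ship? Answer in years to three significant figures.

Leg 1: 58.8 years is already measured on the ship.
Leg 2: γ = 1/√(1 − 0.512²) = 1/√0.7379 = 1.164; τ_2 = 2.30/1.164 = 1.976 years.
Leg 3: γ = 1/√(1 − 0.665²) = 1/√0.5578 = 1.339; τ_3 = 10.3/1.339 = 7.692 years.
Total: 58.80 + 1.976 + 7.692 years.

τ = 68.5 years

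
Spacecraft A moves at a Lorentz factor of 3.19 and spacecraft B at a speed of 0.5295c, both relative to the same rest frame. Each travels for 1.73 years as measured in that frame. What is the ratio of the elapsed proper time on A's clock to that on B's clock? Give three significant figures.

τ_A/τ_B = 0.370

A: γ = 3.19. B: γ = 1/√(1 − 0.5295²) = 1/√0.7196 = 1.179.
τ_A/τ_B = γ_B/γ_A = 1.179/3.190 = 0.3695, so τ_A/τ_B = 0.3695.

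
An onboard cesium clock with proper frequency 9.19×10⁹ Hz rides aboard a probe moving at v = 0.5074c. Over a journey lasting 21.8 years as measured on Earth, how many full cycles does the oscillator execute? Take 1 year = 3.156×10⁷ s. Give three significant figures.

N = 5.45×10¹⁸

γ = 1/√(1 − 0.5074²) = 1/√0.7425 = 1.160
The oscillator's own cycle count is N = f × τ where τ is the proper time aboard the probe. τ = Δt/γ = 21.8/1.160 = 18.79 years = 5.929×10⁸ s.
N = 9.19×10⁹ × 5.929×10⁸ = 5.448×10¹⁸.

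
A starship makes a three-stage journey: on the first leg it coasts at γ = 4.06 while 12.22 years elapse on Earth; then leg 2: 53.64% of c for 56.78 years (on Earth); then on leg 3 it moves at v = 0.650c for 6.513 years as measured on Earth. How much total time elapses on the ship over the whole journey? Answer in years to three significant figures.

Leg 1: γ = 4.06; τ_1 = 12.22/4.060 = 3.010 years.
Leg 2: β = 0.5364; γ = 1/√(1 − 0.5364²) = 1/√0.7123 = 1.185; τ_2 = 56.78/1.185 = 47.92 years.
Leg 3: γ = 1/√(1 − 0.650²) = 1/√0.5775 = 1.316; τ_3 = 6.513/1.316 = 4.949 years.
Total: 3.010 + 47.92 + 4.949 years.

τ = 55.9 years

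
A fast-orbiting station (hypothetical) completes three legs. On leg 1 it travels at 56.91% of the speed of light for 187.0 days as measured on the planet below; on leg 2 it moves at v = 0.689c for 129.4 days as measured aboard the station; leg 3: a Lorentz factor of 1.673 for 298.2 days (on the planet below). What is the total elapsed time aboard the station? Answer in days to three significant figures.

τ = 461 days

Leg 1: β = 0.5691; γ = 1/√(1 − 0.5691²) = 1/√0.6761 = 1.216; τ_1 = 187.0/1.216 = 153.8 days.
Leg 2: 129.4 days is already measured aboard the station.
Leg 3: γ = 1.673; τ_3 = 298.2/1.673 = 178.2 days.
Total: 153.8 + 129.4 + 178.2 days.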